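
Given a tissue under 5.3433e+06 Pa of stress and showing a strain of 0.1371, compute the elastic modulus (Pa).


E = stress / strain
E = 5.3433e+06 / 0.1371
E = 3.8974e+07


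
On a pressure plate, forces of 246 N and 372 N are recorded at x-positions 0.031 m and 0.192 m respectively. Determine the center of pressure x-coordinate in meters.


COP_x = (F1*x1 + F2*x2) / (F1 + F2)
COP_x = (246*0.031 + 372*0.192) / (246 + 372)
Numerator = 79.0500
Denominator = 618
COP_x = 0.1279


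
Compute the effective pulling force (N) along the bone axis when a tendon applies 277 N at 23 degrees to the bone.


F_eff = F_tendon * cos(theta)
theta = 23 deg = 0.4014 rad
cos(theta) = 0.9205
F_eff = 277 * 0.9205
F_eff = 254.9798


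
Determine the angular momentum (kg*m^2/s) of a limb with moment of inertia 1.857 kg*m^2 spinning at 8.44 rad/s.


L = I * omega
L = 1.857 * 8.44
L = 15.6731


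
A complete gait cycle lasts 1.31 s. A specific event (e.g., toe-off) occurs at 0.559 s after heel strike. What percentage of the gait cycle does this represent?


pct = (event_time / cycle_time) * 100
pct = (0.559 / 1.31) * 100
ratio = 0.4267
pct = 42.6718


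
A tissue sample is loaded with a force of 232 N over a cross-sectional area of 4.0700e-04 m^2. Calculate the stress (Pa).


stress = F / A
stress = 232 / 4.0700e-04
stress = 570024.5700


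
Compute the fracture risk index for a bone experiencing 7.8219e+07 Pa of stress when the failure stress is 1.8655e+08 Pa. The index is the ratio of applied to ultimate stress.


FRI = applied / ultimate
FRI = 7.8219e+07 / 1.8655e+08
FRI = 0.4193


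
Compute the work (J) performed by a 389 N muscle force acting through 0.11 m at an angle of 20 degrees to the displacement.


W = F * d * cos(theta)
theta = 20 deg = 0.3491 rad
cos(theta) = 0.9397
W = 389 * 0.11 * 0.9397
W = 40.2094


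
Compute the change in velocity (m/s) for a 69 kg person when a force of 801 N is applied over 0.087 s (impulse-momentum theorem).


J = F * dt = 801 * 0.087 = 69.6870 N*s
delta_v = J / m
delta_v = 69.6870 / 69
delta_v = 1.0100


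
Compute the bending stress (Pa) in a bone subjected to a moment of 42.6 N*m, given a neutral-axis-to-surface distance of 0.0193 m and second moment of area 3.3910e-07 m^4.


sigma = M * c / I
sigma = 42.6 * 0.0193 / 3.3910e-07
M * c = 0.8222
sigma = 2.4246e+06


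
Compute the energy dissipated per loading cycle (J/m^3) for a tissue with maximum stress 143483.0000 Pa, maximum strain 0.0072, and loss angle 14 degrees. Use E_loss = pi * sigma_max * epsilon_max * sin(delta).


E_loss = pi * sigma_max * epsilon_max * sin(delta)
delta = 14 deg = 0.2443 rad
sin(delta) = 0.2419
E_loss = pi * 143483.0000 * 0.0072 * 0.2419
E_loss = 785.1597


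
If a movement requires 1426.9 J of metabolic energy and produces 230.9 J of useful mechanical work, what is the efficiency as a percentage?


eta = (W_mech / E_meta) * 100
eta = (230.9 / 1426.9) * 100
ratio = 0.1618
eta = 16.1819


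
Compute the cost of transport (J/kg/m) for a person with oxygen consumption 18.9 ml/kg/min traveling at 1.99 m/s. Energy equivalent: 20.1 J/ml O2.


Power per kg = VO2 * 20.1 / 60
Power per kg = 18.9 * 20.1 / 60 = 6.3315 W/kg
Cost = power_per_kg / speed
Cost = 6.3315 / 1.99
Cost = 3.1817


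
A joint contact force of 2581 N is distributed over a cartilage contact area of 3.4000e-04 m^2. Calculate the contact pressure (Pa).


P = F / A
P = 2581 / 3.4000e-04
P = 7.5912e+06


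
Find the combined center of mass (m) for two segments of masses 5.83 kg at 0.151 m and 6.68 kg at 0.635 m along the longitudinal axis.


COM = (m1*x1 + m2*x2) / (m1 + m2)
COM = (5.83*0.151 + 6.68*0.635) / (5.83 + 6.68)
Numerator = 5.1221
Denominator = 12.5100
COM = 0.4094


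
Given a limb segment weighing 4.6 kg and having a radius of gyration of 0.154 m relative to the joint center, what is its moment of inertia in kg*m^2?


I = m * k^2
I = 4.6 * 0.154^2
k^2 = 0.0237
I = 0.1091


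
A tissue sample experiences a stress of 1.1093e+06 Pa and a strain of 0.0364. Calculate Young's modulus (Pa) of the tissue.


E = stress / strain
E = 1.1093e+06 / 0.0364
E = 3.0475e+07


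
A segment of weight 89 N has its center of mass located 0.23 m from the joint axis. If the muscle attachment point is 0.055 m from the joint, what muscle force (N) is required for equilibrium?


F_muscle = W * d_load / d_muscle
F_muscle = 89 * 0.23 / 0.055
Numerator = 20.4700
F_muscle = 372.1818


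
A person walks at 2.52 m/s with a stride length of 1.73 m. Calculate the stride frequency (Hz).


f = v / stride_length
f = 2.52 / 1.73
f = 1.4566


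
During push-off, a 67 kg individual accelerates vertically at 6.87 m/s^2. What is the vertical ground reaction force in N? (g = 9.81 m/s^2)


GRF = m * (g + a)
GRF = 67 * (9.81 + 6.87)
GRF = 67 * 16.6800
GRF = 1117.5600


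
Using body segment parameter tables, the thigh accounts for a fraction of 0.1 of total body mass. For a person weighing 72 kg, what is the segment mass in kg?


m_segment = body_mass * fraction
m_segment = 72 * 0.1
m_segment = 7.2000


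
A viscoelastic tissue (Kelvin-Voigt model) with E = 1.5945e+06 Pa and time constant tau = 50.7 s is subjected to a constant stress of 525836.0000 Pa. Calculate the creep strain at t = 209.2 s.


epsilon(t) = (sigma/E) * (1 - exp(-t/tau))
sigma/E = 525836.0000 / 1.5945e+06 = 0.3298
exp(-t/tau) = exp(-209.2 / 50.7) = 0.0161
epsilon = 0.3298 * (1 - 0.0161)
epsilon = 0.3245


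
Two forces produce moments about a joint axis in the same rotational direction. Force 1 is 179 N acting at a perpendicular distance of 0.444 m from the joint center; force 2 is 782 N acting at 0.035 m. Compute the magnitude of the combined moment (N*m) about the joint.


M = F1 * d1 + F2 * d2
M = 179 * 0.444 + 782 * 0.035
M = 79.4760 + 27.3700
M = 106.8460


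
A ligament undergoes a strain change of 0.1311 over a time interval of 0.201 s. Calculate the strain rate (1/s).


strain_rate = delta_strain / delta_t
strain_rate = 0.1311 / 0.201
strain_rate = 0.6522


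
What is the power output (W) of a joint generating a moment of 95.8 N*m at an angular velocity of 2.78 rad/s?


P = M * omega
P = 95.8 * 2.78
P = 266.3240


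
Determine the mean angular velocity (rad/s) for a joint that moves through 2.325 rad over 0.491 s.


omega = delta_theta / delta_t
omega = 2.325 / 0.491
omega = 4.7352


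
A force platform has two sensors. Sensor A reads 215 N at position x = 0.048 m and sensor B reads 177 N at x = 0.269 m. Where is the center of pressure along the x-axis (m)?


COP_x = (F1*x1 + F2*x2) / (F1 + F2)
COP_x = (215*0.048 + 177*0.269) / (215 + 177)
Numerator = 57.9330
Denominator = 392
COP_x = 0.1478


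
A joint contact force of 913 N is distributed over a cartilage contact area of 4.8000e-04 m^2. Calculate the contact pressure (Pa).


P = F / A
P = 913 / 4.8000e-04
P = 1.9021e+06


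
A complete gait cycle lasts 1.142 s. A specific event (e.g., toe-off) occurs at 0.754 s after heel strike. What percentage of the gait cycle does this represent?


pct = (event_time / cycle_time) * 100
pct = (0.754 / 1.142) * 100
ratio = 0.6602
pct = 66.0245


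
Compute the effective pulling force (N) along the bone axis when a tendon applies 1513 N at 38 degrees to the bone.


F_eff = F_tendon * cos(theta)
theta = 38 deg = 0.6632 rad
cos(theta) = 0.7880
F_eff = 1513 * 0.7880
F_eff = 1192.2603


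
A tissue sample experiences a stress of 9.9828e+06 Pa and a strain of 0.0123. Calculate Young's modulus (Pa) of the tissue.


E = stress / strain
E = 9.9828e+06 / 0.0123
E = 8.1161e+08


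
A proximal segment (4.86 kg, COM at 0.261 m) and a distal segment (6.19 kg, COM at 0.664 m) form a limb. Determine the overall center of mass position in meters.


COM = (m1*x1 + m2*x2) / (m1 + m2)
COM = (4.86*0.261 + 6.19*0.664) / (4.86 + 6.19)
Numerator = 5.3786
Denominator = 11.0500
COM = 0.4868


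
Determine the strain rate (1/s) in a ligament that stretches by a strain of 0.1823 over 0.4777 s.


strain_rate = delta_strain / delta_t
strain_rate = 0.1823 / 0.4777
strain_rate = 0.3816


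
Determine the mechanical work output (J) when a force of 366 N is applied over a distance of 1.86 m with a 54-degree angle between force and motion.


W = F * d * cos(theta)
theta = 54 deg = 0.9425 rad
cos(theta) = 0.5878
W = 366 * 1.86 * 0.5878
W = 400.1407


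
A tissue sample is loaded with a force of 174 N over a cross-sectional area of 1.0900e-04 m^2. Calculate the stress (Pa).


stress = F / A
stress = 174 / 1.0900e-04
stress = 1.5963e+06


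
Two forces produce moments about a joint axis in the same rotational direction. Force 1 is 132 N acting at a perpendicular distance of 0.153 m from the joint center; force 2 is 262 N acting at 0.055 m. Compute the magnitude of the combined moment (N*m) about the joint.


M = F1 * d1 + F2 * d2
M = 132 * 0.153 + 262 * 0.055
M = 20.1960 + 14.4100
M = 34.6060


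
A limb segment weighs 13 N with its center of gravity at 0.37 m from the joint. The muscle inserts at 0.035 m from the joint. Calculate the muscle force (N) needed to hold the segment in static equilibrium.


F_muscle = W * d_load / d_muscle
F_muscle = 13 * 0.37 / 0.035
Numerator = 4.8100
F_muscle = 137.4286


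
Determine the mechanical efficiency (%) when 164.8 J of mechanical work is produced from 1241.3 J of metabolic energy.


eta = (W_mech / E_meta) * 100
eta = (164.8 / 1241.3) * 100
ratio = 0.1328
eta = 13.2764


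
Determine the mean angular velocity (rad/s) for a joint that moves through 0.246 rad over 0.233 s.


omega = delta_theta / delta_t
omega = 0.246 / 0.233
omega = 1.0558


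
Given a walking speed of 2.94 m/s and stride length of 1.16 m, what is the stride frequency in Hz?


f = v / stride_length
f = 2.94 / 1.16
f = 2.5345


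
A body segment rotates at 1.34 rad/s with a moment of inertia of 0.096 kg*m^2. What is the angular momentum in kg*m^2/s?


L = I * omega
L = 0.096 * 1.34
L = 0.1286


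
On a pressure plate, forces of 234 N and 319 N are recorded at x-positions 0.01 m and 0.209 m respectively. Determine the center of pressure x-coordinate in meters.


COP_x = (F1*x1 + F2*x2) / (F1 + F2)
COP_x = (234*0.01 + 319*0.209) / (234 + 319)
Numerator = 69.0110
Denominator = 553
COP_x = 0.1248


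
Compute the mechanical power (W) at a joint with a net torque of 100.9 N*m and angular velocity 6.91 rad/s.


P = M * omega
P = 100.9 * 6.91
P = 697.2190


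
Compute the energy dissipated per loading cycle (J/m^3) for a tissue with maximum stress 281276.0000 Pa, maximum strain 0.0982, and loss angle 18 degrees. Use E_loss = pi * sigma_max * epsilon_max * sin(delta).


E_loss = pi * sigma_max * epsilon_max * sin(delta)
delta = 18 deg = 0.3142 rad
sin(delta) = 0.3090
E_loss = pi * 281276.0000 * 0.0982 * 0.3090
E_loss = 26814.9136


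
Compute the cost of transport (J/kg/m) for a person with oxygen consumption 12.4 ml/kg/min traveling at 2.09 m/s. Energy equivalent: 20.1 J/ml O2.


Power per kg = VO2 * 20.1 / 60
Power per kg = 12.4 * 20.1 / 60 = 4.1540 W/kg
Cost = power_per_kg / speed
Cost = 4.1540 / 2.09
Cost = 1.9876


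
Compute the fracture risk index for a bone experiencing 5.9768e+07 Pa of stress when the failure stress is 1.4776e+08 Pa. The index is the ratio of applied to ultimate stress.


FRI = applied / ultimate
FRI = 5.9768e+07 / 1.4776e+08
FRI = 0.4045


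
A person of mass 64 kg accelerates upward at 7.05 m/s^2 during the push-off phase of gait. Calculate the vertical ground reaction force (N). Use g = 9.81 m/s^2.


GRF = m * (g + a)
GRF = 64 * (9.81 + 7.05)
GRF = 64 * 16.8600
GRF = 1079.0400


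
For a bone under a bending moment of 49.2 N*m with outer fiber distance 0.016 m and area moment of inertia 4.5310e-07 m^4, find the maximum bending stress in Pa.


sigma = M * c / I
sigma = 49.2 * 0.016 / 4.5310e-07
M * c = 0.7872
sigma = 1.7374e+06


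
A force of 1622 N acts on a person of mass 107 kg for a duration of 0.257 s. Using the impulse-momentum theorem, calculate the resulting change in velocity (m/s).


J = F * dt = 1622 * 0.257 = 416.8540 N*s
delta_v = J / m
delta_v = 416.8540 / 107
delta_v = 3.8958


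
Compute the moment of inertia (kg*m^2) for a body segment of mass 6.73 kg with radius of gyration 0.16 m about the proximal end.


I = m * k^2
I = 6.73 * 0.16^2
k^2 = 0.0256
I = 0.1723


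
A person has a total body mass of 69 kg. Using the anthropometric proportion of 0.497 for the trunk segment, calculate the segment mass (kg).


m_segment = body_mass * fraction
m_segment = 69 * 0.497
m_segment = 34.2930


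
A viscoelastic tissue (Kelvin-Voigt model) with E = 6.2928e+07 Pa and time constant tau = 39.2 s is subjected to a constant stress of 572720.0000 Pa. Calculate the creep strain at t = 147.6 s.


epsilon(t) = (sigma/E) * (1 - exp(-t/tau))
sigma/E = 572720.0000 / 6.2928e+07 = 0.0091
exp(-t/tau) = exp(-147.6 / 39.2) = 0.0232
epsilon = 0.0091 * (1 - 0.0232)
epsilon = 0.0089


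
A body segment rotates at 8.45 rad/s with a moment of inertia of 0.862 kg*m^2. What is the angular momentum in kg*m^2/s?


L = I * omega
L = 0.862 * 8.45
L = 7.2839


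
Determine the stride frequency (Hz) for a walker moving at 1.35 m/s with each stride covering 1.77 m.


f = v / stride_length
f = 1.35 / 1.77
f = 0.7627


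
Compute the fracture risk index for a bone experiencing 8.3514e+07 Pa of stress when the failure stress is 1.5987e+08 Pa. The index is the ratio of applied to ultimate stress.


FRI = applied / ultimate
FRI = 8.3514e+07 / 1.5987e+08
FRI = 0.5224


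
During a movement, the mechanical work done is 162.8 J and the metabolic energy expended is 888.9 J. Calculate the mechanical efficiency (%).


eta = (W_mech / E_meta) * 100
eta = (162.8 / 888.9) * 100
ratio = 0.1831
eta = 18.3148


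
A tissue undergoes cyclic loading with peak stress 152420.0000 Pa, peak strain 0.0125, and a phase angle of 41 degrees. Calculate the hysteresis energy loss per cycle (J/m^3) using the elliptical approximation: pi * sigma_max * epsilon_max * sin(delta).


E_loss = pi * sigma_max * epsilon_max * sin(delta)
delta = 41 deg = 0.7156 rad
sin(delta) = 0.6561
E_loss = pi * 152420.0000 * 0.0125 * 0.6561
E_loss = 3926.8540


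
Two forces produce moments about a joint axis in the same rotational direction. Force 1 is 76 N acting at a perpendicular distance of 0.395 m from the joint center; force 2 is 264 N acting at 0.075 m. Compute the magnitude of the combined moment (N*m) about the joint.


M = F1 * d1 + F2 * d2
M = 76 * 0.395 + 264 * 0.075
M = 30.0200 + 19.8000
M = 49.8200


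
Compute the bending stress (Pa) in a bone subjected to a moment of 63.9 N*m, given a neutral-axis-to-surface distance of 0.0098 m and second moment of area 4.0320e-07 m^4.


sigma = M * c / I
sigma = 63.9 * 0.0098 / 4.0320e-07
M * c = 0.6262
sigma = 1.5531e+06


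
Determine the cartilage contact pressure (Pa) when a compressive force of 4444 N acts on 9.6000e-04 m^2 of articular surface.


P = F / A
P = 4444 / 9.6000e-04
P = 4.6292e+06


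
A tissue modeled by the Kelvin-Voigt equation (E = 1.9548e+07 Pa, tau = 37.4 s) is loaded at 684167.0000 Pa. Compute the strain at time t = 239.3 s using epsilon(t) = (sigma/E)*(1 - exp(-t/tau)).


epsilon(t) = (sigma/E) * (1 - exp(-t/tau))
sigma/E = 684167.0000 / 1.9548e+07 = 0.0350
exp(-t/tau) = exp(-239.3 / 37.4) = 0.0017
epsilon = 0.0350 * (1 - 0.0017)
epsilon = 0.0349


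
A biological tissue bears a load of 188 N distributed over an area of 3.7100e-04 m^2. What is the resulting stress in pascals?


stress = F / A
stress = 188 / 3.7100e-04
stress = 506738.5445


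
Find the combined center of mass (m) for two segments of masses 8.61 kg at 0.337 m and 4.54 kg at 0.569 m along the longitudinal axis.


COM = (m1*x1 + m2*x2) / (m1 + m2)
COM = (8.61*0.337 + 4.54*0.569) / (8.61 + 4.54)
Numerator = 5.4848
Denominator = 13.1500
COM = 0.4171


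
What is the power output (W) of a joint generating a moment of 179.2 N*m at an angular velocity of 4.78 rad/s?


P = M * omega
P = 179.2 * 4.78
P = 856.5760


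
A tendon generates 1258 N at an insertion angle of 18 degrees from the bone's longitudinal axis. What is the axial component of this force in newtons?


F_eff = F_tendon * cos(theta)
theta = 18 deg = 0.3142 rad
cos(theta) = 0.9511
F_eff = 1258 * 0.9511
F_eff = 1196.4291


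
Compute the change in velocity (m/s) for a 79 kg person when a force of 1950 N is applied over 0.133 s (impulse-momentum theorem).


J = F * dt = 1950 * 0.133 = 259.3500 N*s
delta_v = J / m
delta_v = 259.3500 / 79
delta_v = 3.2829


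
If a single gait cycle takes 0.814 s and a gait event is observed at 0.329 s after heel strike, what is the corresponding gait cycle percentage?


pct = (event_time / cycle_time) * 100
pct = (0.329 / 0.814) * 100
ratio = 0.4042
pct = 40.4177


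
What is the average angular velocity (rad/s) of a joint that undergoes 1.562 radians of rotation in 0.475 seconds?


omega = delta_theta / delta_t
omega = 1.562 / 0.475
omega = 3.2884


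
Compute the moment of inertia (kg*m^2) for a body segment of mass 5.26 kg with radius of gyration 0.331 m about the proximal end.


I = m * k^2
I = 5.26 * 0.331^2
k^2 = 0.1096
I = 0.5763


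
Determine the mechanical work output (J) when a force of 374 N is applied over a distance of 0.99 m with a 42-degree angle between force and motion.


W = F * d * cos(theta)
theta = 42 deg = 0.7330 rad
cos(theta) = 0.7431
W = 374 * 0.99 * 0.7431
W = 275.1568


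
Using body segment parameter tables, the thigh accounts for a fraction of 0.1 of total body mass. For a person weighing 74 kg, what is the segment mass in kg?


m_segment = body_mass * fraction
m_segment = 74 * 0.1
m_segment = 7.4000


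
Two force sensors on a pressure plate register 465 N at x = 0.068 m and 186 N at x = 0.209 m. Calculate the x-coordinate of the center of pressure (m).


COP_x = (F1*x1 + F2*x2) / (F1 + F2)
COP_x = (465*0.068 + 186*0.209) / (465 + 186)
Numerator = 70.4940
Denominator = 651
COP_x = 0.1083


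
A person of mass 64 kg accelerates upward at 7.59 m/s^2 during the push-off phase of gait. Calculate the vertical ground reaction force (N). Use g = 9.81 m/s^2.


GRF = m * (g + a)
GRF = 64 * (9.81 + 7.59)
GRF = 64 * 17.4000
GRF = 1113.6000


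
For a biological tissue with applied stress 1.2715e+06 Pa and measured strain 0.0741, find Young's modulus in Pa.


E = stress / strain
E = 1.2715e+06 / 0.0741
E = 1.7159e+07


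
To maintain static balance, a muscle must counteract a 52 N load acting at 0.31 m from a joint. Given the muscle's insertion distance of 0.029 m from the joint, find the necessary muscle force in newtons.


F_muscle = W * d_load / d_muscle
F_muscle = 52 * 0.31 / 0.029
Numerator = 16.1200
F_muscle = 555.8621


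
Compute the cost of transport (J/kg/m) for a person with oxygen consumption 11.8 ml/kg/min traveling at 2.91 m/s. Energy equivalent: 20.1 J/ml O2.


Power per kg = VO2 * 20.1 / 60
Power per kg = 11.8 * 20.1 / 60 = 3.9530 W/kg
Cost = power_per_kg / speed
Cost = 3.9530 / 2.91
Cost = 1.3584


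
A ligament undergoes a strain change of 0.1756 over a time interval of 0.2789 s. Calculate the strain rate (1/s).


strain_rate = delta_strain / delta_t
strain_rate = 0.1756 / 0.2789
strain_rate = 0.6296


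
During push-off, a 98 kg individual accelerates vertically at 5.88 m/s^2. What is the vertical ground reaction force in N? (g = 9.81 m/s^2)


GRF = m * (g + a)
GRF = 98 * (9.81 + 5.88)
GRF = 98 * 15.6900
GRF = 1537.6200


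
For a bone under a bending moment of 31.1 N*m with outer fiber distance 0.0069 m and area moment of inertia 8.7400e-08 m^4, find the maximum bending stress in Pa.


sigma = M * c / I
sigma = 31.1 * 0.0069 / 8.7400e-08
M * c = 0.2146
sigma = 2.4553e+06


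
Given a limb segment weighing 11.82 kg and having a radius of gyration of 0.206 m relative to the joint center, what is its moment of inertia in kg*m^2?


I = m * k^2
I = 11.82 * 0.206^2
k^2 = 0.0424
I = 0.5016


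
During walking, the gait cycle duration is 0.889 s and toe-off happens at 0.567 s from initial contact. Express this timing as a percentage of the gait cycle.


pct = (event_time / cycle_time) * 100
pct = (0.567 / 0.889) * 100
ratio = 0.6378
pct = 63.7795


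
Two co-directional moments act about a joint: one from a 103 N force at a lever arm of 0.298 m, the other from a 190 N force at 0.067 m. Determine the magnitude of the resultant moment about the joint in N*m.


M = F1 * d1 + F2 * d2
M = 103 * 0.298 + 190 * 0.067
M = 30.6940 + 12.7300
M = 43.4240


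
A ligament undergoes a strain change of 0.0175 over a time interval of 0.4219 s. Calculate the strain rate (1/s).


strain_rate = delta_strain / delta_t
strain_rate = 0.0175 / 0.4219
strain_rate = 0.0415


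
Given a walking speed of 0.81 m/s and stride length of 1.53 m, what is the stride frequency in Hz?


f = v / stride_length
f = 0.81 / 1.53
f = 0.5294


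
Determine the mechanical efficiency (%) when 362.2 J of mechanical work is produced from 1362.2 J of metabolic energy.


eta = (W_mech / E_meta) * 100
eta = (362.2 / 1362.2) * 100
ratio = 0.2659
eta = 26.5893


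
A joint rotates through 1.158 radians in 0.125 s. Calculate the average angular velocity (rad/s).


omega = delta_theta / delta_t
omega = 1.158 / 0.125
omega = 9.2640


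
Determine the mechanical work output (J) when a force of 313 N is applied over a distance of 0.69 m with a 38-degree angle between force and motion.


W = F * d * cos(theta)
theta = 38 deg = 0.6632 rad
cos(theta) = 0.7880
W = 313 * 0.69 * 0.7880
W = 170.1867


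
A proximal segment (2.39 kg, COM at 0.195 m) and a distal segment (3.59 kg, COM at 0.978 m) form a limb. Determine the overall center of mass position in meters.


COM = (m1*x1 + m2*x2) / (m1 + m2)
COM = (2.39*0.195 + 3.59*0.978) / (2.39 + 3.59)
Numerator = 3.9771
Denominator = 5.9800
COM = 0.6651


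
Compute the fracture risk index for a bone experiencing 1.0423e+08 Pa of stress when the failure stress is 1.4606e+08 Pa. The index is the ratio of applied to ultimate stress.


FRI = applied / ultimate
FRI = 1.0423e+08 / 1.4606e+08
FRI = 0.7136


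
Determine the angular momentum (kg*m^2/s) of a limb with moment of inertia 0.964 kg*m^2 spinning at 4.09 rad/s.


L = I * omega
L = 0.964 * 4.09
L = 3.9428


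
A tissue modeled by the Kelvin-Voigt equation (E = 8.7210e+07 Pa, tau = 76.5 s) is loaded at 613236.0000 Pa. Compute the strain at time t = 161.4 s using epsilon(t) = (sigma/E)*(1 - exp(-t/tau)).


epsilon(t) = (sigma/E) * (1 - exp(-t/tau))
sigma/E = 613236.0000 / 8.7210e+07 = 0.0070
exp(-t/tau) = exp(-161.4 / 76.5) = 0.1213
epsilon = 0.0070 * (1 - 0.1213)
epsilon = 0.0062


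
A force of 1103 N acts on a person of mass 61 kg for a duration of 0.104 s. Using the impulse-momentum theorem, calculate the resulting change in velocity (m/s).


J = F * dt = 1103 * 0.104 = 114.7120 N*s
delta_v = J / m
delta_v = 114.7120 / 61
delta_v = 1.8805


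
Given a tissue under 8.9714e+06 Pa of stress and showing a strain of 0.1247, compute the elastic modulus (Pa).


E = stress / strain
E = 8.9714e+06 / 0.1247
E = 7.1944e+07


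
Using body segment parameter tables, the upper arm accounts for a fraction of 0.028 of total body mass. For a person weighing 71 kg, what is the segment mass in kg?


m_segment = body_mass * fraction
m_segment = 71 * 0.028
m_segment = 1.9880


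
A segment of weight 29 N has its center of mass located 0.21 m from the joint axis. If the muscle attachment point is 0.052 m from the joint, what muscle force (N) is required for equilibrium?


F_muscle = W * d_load / d_muscle
F_muscle = 29 * 0.21 / 0.052
Numerator = 6.0900
F_muscle = 117.1154


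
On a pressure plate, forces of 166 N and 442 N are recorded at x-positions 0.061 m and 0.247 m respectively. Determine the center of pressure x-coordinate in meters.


COP_x = (F1*x1 + F2*x2) / (F1 + F2)
COP_x = (166*0.061 + 442*0.247) / (166 + 442)
Numerator = 119.3000
Denominator = 608
COP_x = 0.1962


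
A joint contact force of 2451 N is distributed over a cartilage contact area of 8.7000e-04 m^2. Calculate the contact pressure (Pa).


P = F / A
P = 2451 / 8.7000e-04
P = 2.8172e+06


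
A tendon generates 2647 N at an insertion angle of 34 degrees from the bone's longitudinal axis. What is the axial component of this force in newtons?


F_eff = F_tendon * cos(theta)
theta = 34 deg = 0.5934 rad
cos(theta) = 0.8290
F_eff = 2647 * 0.8290
F_eff = 2194.4625


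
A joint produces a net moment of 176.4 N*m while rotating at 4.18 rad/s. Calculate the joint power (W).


P = M * omega
P = 176.4 * 4.18
P = 737.3520


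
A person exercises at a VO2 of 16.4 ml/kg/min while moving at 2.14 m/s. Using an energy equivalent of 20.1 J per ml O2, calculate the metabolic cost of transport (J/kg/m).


Power per kg = VO2 * 20.1 / 60
Power per kg = 16.4 * 20.1 / 60 = 5.4940 W/kg
Cost = power_per_kg / speed
Cost = 5.4940 / 2.14
Cost = 2.5673


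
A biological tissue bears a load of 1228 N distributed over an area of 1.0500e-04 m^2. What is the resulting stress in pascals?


stress = F / A
stress = 1228 / 1.0500e-04
stress = 1.1695e+07


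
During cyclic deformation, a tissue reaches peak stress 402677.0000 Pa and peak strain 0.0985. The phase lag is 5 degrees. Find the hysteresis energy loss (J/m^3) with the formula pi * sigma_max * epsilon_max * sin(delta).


E_loss = pi * sigma_max * epsilon_max * sin(delta)
delta = 5 deg = 0.0873 rad
sin(delta) = 0.0872
E_loss = pi * 402677.0000 * 0.0985 * 0.0872
E_loss = 10860.2278


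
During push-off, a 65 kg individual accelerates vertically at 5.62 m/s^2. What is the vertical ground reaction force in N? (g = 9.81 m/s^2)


GRF = m * (g + a)
GRF = 65 * (9.81 + 5.62)
GRF = 65 * 15.4300
GRF = 1002.9500


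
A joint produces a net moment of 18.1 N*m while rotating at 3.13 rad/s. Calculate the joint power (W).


P = M * omega
P = 18.1 * 3.13
P = 56.6530


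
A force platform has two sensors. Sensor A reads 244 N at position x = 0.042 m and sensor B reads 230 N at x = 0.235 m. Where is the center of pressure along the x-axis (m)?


COP_x = (F1*x1 + F2*x2) / (F1 + F2)
COP_x = (244*0.042 + 230*0.235) / (244 + 230)
Numerator = 64.2980
Denominator = 474
COP_x = 0.1356


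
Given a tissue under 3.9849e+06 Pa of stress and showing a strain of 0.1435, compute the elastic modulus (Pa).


E = stress / strain
E = 3.9849e+06 / 0.1435
E = 2.7769e+07


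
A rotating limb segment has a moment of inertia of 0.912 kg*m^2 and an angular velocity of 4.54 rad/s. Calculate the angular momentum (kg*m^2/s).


L = I * omega
L = 0.912 * 4.54
L = 4.1405


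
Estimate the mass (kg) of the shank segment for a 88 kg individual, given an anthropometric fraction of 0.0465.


m_segment = body_mass * fraction
m_segment = 88 * 0.0465
m_segment = 4.0920


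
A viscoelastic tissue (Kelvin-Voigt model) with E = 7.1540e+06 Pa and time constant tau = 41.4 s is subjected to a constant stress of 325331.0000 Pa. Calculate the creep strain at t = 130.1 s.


epsilon(t) = (sigma/E) * (1 - exp(-t/tau))
sigma/E = 325331.0000 / 7.1540e+06 = 0.0455
exp(-t/tau) = exp(-130.1 / 41.4) = 0.0432
epsilon = 0.0455 * (1 - 0.0432)
epsilon = 0.0435


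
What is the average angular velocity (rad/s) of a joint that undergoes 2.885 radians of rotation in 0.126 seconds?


omega = delta_theta / delta_t
omega = 2.885 / 0.126
omega = 22.8968


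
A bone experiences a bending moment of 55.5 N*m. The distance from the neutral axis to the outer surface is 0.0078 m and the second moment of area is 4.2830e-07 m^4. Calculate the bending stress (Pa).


sigma = M * c / I
sigma = 55.5 * 0.0078 / 4.2830e-07
M * c = 0.4329
sigma = 1.0107e+06


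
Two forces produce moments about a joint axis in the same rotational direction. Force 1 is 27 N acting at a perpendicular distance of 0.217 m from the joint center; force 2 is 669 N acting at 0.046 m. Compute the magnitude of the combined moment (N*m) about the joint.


M = F1 * d1 + F2 * d2
M = 27 * 0.217 + 669 * 0.046
M = 5.8590 + 30.7740
M = 36.6330


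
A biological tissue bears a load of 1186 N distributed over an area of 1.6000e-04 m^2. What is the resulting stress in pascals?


stress = F / A
stress = 1186 / 1.6000e-04
stress = 7.4125e+06


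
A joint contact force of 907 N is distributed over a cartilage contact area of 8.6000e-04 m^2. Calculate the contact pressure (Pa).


P = F / A
P = 907 / 8.6000e-04
P = 1.0547e+06


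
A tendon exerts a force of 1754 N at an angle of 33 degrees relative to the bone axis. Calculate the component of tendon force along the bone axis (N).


F_eff = F_tendon * cos(theta)
theta = 33 deg = 0.5760 rad
cos(theta) = 0.8387
F_eff = 1754 * 0.8387
F_eff = 1471.0282


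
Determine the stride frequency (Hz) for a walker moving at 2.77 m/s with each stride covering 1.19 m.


f = v / stride_length
f = 2.77 / 1.19
f = 2.3277


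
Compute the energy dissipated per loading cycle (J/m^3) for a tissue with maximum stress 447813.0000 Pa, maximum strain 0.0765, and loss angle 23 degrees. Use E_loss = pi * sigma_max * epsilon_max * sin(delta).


E_loss = pi * sigma_max * epsilon_max * sin(delta)
delta = 23 deg = 0.4014 rad
sin(delta) = 0.3907
E_loss = pi * 447813.0000 * 0.0765 * 0.3907
E_loss = 42051.9381


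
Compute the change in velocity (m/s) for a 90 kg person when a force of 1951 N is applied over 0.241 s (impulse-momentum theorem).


J = F * dt = 1951 * 0.241 = 470.1910 N*s
delta_v = J / m
delta_v = 470.1910 / 90
delta_v = 5.2243


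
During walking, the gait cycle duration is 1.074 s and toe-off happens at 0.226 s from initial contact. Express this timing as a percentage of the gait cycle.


pct = (event_time / cycle_time) * 100
pct = (0.226 / 1.074) * 100
ratio = 0.2104
pct = 21.0428


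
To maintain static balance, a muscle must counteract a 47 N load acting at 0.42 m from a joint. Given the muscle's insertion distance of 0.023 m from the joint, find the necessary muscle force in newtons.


F_muscle = W * d_load / d_muscle
F_muscle = 47 * 0.42 / 0.023
Numerator = 19.7400
F_muscle = 858.2609


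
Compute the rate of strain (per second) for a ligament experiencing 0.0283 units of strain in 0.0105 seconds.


strain_rate = delta_strain / delta_t
strain_rate = 0.0283 / 0.0105
strain_rate = 2.6952


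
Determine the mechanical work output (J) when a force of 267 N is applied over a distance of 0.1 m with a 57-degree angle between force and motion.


W = F * d * cos(theta)
theta = 57 deg = 0.9948 rad
cos(theta) = 0.5446
W = 267 * 0.1 * 0.5446
W = 14.5419


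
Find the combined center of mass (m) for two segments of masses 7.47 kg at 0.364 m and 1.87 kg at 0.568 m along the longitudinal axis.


COM = (m1*x1 + m2*x2) / (m1 + m2)
COM = (7.47*0.364 + 1.87*0.568) / (7.47 + 1.87)
Numerator = 3.7812
Denominator = 9.3400
COM = 0.4048


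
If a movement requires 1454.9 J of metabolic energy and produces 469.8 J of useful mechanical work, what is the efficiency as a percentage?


eta = (W_mech / E_meta) * 100
eta = (469.8 / 1454.9) * 100
ratio = 0.3229
eta = 32.2909


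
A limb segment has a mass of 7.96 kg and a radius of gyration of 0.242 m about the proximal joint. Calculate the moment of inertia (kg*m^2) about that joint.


I = m * k^2
I = 7.96 * 0.242^2
k^2 = 0.0586
I = 0.4662


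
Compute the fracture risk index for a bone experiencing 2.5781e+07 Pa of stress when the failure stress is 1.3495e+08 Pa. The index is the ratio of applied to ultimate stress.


FRI = applied / ultimate
FRI = 2.5781e+07 / 1.3495e+08
FRI = 0.1910


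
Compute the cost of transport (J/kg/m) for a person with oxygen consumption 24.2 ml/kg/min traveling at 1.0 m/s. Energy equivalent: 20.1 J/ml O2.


Power per kg = VO2 * 20.1 / 60
Power per kg = 24.2 * 20.1 / 60 = 8.1070 W/kg
Cost = power_per_kg / speed
Cost = 8.1070 / 1.0
Cost = 8.1070


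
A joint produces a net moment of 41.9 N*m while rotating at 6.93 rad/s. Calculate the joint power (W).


P = M * omega
P = 41.9 * 6.93
P = 290.3670


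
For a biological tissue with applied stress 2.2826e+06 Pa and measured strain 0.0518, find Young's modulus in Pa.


E = stress / strain
E = 2.2826e+06 / 0.0518
E = 4.4066e+07


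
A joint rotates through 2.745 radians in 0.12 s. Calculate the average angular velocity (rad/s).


omega = delta_theta / delta_t
omega = 2.745 / 0.12
omega = 22.8750


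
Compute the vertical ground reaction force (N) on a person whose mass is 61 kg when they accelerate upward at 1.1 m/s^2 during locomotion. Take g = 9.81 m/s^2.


GRF = m * (g + a)
GRF = 61 * (9.81 + 1.1)
GRF = 61 * 10.9100
GRF = 665.5100


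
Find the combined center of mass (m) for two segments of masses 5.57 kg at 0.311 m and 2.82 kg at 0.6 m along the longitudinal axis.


COM = (m1*x1 + m2*x2) / (m1 + m2)
COM = (5.57*0.311 + 2.82*0.6) / (5.57 + 2.82)
Numerator = 3.4243
Denominator = 8.3900
COM = 0.4081


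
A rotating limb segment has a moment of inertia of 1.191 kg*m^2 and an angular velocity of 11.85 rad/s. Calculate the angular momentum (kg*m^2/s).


L = I * omega
L = 1.191 * 11.85
L = 14.1134


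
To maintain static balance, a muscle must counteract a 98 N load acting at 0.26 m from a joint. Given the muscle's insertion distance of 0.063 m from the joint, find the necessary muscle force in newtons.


F_muscle = W * d_load / d_muscle
F_muscle = 98 * 0.26 / 0.063
Numerator = 25.4800
F_muscle = 404.4444


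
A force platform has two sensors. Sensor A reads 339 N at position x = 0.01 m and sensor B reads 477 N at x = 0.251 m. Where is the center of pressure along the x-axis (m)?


COP_x = (F1*x1 + F2*x2) / (F1 + F2)
COP_x = (339*0.01 + 477*0.251) / (339 + 477)
Numerator = 123.1170
Denominator = 816
COP_x = 0.1509


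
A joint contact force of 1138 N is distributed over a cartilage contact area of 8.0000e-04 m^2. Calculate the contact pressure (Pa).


P = F / A
P = 1138 / 8.0000e-04
P = 1.4225e+06


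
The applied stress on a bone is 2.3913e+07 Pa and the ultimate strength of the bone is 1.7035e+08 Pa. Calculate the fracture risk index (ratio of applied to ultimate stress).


FRI = applied / ultimate
FRI = 2.3913e+07 / 1.7035e+08
FRI = 0.1404


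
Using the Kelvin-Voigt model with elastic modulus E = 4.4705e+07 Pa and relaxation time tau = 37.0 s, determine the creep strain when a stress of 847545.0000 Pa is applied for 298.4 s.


epsilon(t) = (sigma/E) * (1 - exp(-t/tau))
sigma/E = 847545.0000 / 4.4705e+07 = 0.0190
exp(-t/tau) = exp(-298.4 / 37.0) = 3.1439e-04
epsilon = 0.0190 * (1 - 3.1439e-04)
epsilon = 0.0190


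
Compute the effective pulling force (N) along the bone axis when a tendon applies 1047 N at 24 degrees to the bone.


F_eff = F_tendon * cos(theta)
theta = 24 deg = 0.4189 rad
cos(theta) = 0.9135
F_eff = 1047 * 0.9135
F_eff = 956.4821


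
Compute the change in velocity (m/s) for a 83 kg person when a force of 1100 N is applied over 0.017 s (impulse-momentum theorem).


J = F * dt = 1100 * 0.017 = 18.7000 N*s
delta_v = J / m
delta_v = 18.7000 / 83
delta_v = 0.2253


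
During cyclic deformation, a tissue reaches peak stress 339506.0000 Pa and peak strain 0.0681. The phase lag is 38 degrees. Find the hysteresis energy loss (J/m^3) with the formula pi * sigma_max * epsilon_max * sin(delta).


E_loss = pi * sigma_max * epsilon_max * sin(delta)
delta = 38 deg = 0.6632 rad
sin(delta) = 0.6157
E_loss = pi * 339506.0000 * 0.0681 * 0.6157
E_loss = 44718.4166


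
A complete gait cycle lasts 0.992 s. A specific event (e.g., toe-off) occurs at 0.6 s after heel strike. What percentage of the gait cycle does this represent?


pct = (event_time / cycle_time) * 100
pct = (0.6 / 0.992) * 100
ratio = 0.6048
pct = 60.4839


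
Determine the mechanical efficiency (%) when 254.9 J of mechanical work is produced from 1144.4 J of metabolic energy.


eta = (W_mech / E_meta) * 100
eta = (254.9 / 1144.4) * 100
ratio = 0.2227
eta = 22.2737


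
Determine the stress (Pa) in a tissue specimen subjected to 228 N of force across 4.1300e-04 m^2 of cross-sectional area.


stress = F / A
stress = 228 / 4.1300e-04
stress = 552058.1114


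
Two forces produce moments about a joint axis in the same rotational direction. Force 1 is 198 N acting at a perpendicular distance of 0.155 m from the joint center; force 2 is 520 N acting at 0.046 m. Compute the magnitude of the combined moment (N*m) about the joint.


M = F1 * d1 + F2 * d2
M = 198 * 0.155 + 520 * 0.046
M = 30.6900 + 23.9200
M = 54.6100


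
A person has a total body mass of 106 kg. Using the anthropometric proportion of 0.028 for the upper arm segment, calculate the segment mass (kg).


m_segment = body_mass * fraction
m_segment = 106 * 0.028
m_segment = 2.9680


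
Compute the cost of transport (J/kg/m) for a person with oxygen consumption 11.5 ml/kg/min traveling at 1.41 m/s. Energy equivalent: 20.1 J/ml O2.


Power per kg = VO2 * 20.1 / 60
Power per kg = 11.5 * 20.1 / 60 = 3.8525 W/kg
Cost = power_per_kg / speed
Cost = 3.8525 / 1.41
Cost = 2.7323


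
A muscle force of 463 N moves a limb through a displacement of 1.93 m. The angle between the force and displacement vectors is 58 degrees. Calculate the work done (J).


W = F * d * cos(theta)
theta = 58 deg = 1.0123 rad
cos(theta) = 0.5299
W = 463 * 1.93 * 0.5299
W = 473.5306


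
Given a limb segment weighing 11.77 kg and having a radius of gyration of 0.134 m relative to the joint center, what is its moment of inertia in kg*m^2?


I = m * k^2
I = 11.77 * 0.134^2
k^2 = 0.0180
I = 0.2113


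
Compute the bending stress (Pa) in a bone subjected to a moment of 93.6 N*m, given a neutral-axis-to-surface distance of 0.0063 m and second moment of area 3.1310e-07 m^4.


sigma = M * c / I
sigma = 93.6 * 0.0063 / 3.1310e-07
M * c = 0.5897
sigma = 1.8834e+06


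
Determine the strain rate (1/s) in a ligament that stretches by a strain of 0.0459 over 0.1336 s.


strain_rate = delta_strain / delta_t
strain_rate = 0.0459 / 0.1336
strain_rate = 0.3436


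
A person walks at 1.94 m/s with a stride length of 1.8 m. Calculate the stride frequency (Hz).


f = v / stride_length
f = 1.94 / 1.8
f = 1.0778


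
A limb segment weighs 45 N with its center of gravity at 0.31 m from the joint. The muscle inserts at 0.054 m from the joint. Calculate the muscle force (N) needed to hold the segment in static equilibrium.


F_muscle = W * d_load / d_muscle
F_muscle = 45 * 0.31 / 0.054
Numerator = 13.9500
F_muscle = 258.3333


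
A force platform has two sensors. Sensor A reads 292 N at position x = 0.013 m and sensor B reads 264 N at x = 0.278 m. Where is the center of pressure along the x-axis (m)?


COP_x = (F1*x1 + F2*x2) / (F1 + F2)
COP_x = (292*0.013 + 264*0.278) / (292 + 264)
Numerator = 77.1880
Denominator = 556
COP_x = 0.1388


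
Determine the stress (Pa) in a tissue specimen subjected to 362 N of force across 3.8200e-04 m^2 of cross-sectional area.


stress = F / A
stress = 362 / 3.8200e-04
stress = 947643.9791


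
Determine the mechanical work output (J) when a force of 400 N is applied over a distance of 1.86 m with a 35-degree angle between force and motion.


W = F * d * cos(theta)
theta = 35 deg = 0.6109 rad
cos(theta) = 0.8192
W = 400 * 1.86 * 0.8192
W = 609.4491


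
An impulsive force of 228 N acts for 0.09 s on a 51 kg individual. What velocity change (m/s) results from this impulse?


J = F * dt = 228 * 0.09 = 20.5200 N*s
delta_v = J / m
delta_v = 20.5200 / 51
delta_v = 0.4024
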